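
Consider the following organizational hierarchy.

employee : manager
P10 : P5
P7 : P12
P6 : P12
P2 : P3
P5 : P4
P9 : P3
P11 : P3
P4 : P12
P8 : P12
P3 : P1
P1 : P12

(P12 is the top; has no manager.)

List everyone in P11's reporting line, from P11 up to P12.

P11 reports to P3. P3 reports to P1. P1 reports to P12. P12 is at the top.

P11 -> P3 -> P1 -> P12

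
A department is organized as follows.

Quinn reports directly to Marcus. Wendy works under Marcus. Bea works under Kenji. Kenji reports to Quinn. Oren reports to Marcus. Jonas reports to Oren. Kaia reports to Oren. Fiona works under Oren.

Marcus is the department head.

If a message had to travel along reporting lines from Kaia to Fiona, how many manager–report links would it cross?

2

Kaia is 1 level below Oren, and Fiona is 1 level below Oren (their lowest common manager). The shortest path runs up from Kaia to Oren and back down to Fiona: 1 + 1 = 2 links.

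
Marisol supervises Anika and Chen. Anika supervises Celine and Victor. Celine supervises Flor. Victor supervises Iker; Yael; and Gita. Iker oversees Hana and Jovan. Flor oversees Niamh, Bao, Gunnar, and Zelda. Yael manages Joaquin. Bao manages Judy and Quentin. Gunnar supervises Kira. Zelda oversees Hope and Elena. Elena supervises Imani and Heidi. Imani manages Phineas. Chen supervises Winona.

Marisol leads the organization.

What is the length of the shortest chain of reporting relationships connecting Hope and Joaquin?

Hope is 4 levels below Anika, and Joaquin is 3 levels below Anika (their lowest common manager). The shortest path runs up from Hope to Anika and back down to Joaquin: 4 + 3 = 7 links.

7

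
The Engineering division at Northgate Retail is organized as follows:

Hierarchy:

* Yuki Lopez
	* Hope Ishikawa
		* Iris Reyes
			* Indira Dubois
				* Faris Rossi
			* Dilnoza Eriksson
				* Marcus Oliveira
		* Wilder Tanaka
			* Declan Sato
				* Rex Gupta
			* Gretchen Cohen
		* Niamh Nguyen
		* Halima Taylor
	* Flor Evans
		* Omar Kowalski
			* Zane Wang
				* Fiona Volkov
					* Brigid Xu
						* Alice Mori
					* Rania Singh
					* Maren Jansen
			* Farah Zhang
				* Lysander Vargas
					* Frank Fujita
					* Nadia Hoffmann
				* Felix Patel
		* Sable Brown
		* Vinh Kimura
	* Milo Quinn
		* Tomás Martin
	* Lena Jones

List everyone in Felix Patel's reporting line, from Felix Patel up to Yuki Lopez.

Felix Patel -> Farah Zhang -> Omar Kowalski -> Flor Evans -> Yuki Lopez

Felix Patel reports to Farah Zhang. Farah Zhang reports to Omar Kowalski. Omar Kowalski reports to Flor Evans. Flor Evans reports to Yuki Lopez. Yuki Lopez is at the top.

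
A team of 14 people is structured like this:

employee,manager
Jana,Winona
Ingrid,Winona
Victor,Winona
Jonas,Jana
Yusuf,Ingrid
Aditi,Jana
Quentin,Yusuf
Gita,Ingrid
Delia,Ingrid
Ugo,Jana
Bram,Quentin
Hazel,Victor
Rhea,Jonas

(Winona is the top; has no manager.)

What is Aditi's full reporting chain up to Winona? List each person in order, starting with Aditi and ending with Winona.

Aditi reports to Jana. Jana reports to Winona. Winona is at the top.

Aditi -> Jana -> Winona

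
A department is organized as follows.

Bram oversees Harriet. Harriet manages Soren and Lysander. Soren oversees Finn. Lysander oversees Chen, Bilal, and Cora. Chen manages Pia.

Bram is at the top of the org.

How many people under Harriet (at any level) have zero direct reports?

4

The people in Harriet's organization with no one reporting to them are Cora, Bilal, Pia, Finn. That is 4.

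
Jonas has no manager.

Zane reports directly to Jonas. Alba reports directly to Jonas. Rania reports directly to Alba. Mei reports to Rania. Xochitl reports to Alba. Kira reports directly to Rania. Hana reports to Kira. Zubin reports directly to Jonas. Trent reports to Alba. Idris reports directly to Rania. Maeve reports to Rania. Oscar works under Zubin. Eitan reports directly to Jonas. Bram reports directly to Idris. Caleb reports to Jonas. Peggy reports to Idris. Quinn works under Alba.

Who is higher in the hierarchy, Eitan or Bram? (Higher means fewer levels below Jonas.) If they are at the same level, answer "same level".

Eitan

Eitan is 1 level below Jonas; Bram is 4. Eitan is higher.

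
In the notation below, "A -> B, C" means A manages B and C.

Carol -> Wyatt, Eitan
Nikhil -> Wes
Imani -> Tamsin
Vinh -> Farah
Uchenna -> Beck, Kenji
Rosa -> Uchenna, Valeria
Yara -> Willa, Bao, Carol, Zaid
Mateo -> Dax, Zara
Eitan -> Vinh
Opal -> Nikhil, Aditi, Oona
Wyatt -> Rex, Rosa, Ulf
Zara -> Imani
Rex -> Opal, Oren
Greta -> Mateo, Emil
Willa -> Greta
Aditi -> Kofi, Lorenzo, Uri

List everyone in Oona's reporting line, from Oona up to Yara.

Oona reports to Opal. Opal reports to Rex. Rex reports to Wyatt. Wyatt reports to Carol. Carol reports to Yara. Yara is at the top.

Oona -> Opal -> Rex -> Wyatt -> Carol -> Yara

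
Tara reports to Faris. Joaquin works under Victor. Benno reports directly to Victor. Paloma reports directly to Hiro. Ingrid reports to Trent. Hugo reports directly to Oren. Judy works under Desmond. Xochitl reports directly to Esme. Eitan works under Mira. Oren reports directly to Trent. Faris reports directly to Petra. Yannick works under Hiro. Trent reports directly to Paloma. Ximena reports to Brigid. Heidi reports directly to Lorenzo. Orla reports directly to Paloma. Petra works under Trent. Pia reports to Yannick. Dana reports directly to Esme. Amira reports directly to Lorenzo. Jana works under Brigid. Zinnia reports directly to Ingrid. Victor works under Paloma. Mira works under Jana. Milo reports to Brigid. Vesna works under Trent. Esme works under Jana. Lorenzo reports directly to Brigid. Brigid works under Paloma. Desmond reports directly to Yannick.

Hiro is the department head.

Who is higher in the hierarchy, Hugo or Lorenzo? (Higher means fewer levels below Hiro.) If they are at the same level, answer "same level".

Hugo is 4 levels below Hiro; Lorenzo is 3. Lorenzo is higher.

Lorenzo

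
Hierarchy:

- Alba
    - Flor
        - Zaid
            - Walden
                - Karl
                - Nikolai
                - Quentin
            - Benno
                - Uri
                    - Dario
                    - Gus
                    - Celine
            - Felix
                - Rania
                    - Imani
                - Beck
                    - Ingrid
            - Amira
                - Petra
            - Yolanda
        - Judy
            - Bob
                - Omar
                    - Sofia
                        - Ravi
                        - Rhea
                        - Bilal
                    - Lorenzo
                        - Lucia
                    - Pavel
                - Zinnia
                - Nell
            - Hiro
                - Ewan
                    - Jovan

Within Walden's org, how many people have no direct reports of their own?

The people in Walden's organization with no one reporting to them are Quentin, Nikolai, Karl. That is 3.

3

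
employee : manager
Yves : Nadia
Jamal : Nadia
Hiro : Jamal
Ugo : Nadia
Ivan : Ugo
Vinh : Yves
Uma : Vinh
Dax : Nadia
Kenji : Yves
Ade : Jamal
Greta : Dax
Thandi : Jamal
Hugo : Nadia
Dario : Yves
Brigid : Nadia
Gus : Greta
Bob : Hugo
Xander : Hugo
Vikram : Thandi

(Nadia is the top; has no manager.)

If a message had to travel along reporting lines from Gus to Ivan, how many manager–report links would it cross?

5

Gus is 3 levels below Nadia, and Ivan is 2 levels below Nadia (their lowest common manager). The shortest path runs up from Gus to Nadia and back down to Ivan: 3 + 2 = 5 links.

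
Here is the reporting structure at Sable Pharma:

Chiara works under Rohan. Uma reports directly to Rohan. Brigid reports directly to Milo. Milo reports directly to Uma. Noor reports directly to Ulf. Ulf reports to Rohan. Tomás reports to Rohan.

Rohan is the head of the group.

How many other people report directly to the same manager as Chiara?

Chiara reports to Rohan. Rohan's other direct reports are Uma, Ulf, Tomás — 3 peers.

3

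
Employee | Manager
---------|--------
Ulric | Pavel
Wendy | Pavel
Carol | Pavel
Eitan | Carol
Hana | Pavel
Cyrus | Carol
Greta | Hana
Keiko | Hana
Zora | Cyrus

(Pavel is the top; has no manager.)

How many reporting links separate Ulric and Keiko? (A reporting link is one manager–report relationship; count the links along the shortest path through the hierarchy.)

3

Ulric is 1 level below Pavel, and Keiko is 2 levels below Pavel (their lowest common manager). The shortest path runs up from Ulric to Pavel and back down to Keiko: 1 + 2 = 3 links.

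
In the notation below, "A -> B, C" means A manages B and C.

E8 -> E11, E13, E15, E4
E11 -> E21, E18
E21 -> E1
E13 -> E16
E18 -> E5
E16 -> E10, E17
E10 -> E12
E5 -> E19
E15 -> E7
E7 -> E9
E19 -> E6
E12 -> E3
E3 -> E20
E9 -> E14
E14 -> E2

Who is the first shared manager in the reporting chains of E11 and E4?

E11's chain of managers is E8. E4's chain of managers is E8. The first manager that appears in both chains is E8.

E8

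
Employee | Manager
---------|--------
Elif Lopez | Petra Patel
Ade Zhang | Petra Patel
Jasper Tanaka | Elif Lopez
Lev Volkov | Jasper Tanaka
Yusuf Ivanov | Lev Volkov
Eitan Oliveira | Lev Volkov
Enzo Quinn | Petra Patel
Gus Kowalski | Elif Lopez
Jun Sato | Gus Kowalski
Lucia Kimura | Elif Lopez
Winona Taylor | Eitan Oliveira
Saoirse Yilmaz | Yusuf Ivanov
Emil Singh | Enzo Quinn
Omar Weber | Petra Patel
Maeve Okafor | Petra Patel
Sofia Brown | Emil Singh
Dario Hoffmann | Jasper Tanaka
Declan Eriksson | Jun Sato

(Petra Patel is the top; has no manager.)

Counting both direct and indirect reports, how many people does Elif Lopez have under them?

11

Elif Lopez directly manages Jasper Tanaka, Gus Kowalski, Lucia Kimura. Under Jasper Tanaka: Dario Hoffmann, Lev Volkov, Eitan Oliveira, Winona Taylor, Yusuf Ivanov, Saoirse Yilmaz (6). Under Gus Kowalski: Jun Sato, Declan Eriksson (2). Lucia Kimura has no reports. So Elif Lopez's organization is 3 direct reports plus everyone under them: 7 + 3 + 1 = 11.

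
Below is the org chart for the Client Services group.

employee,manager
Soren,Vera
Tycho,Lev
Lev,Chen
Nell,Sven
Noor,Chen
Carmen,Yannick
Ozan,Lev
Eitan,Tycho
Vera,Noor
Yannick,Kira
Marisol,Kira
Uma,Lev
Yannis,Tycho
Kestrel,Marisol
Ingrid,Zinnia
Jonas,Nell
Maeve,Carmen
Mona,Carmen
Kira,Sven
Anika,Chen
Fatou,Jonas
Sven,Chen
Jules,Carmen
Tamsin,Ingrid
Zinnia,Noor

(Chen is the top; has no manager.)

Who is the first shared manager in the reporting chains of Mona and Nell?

Sven

Mona's chain of managers is Carmen, Yannick, Kira, Sven, Chen. Nell's chain of managers is Sven, Chen. The first manager that appears in both chains is Sven.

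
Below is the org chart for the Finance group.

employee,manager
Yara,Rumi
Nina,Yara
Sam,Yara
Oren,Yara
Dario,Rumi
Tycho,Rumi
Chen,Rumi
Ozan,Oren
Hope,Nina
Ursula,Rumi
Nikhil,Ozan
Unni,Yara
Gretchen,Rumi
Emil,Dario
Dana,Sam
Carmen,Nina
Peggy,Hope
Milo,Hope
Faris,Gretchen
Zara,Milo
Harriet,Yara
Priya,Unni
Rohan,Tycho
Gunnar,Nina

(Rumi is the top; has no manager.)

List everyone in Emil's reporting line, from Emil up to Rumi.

Emil reports to Dario. Dario reports to Rumi. Rumi is at the top.

Emil -> Dario -> Rumi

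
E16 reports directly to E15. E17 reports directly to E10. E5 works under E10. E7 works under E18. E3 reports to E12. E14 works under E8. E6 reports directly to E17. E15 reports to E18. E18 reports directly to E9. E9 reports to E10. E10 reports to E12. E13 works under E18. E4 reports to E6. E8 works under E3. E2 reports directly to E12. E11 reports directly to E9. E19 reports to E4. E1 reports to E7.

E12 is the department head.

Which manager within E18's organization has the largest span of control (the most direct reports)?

E18

Direct-report counts within E18's organization: E18 has 3; E15 has 1; E7 has 1. The largest is 3, held by E18.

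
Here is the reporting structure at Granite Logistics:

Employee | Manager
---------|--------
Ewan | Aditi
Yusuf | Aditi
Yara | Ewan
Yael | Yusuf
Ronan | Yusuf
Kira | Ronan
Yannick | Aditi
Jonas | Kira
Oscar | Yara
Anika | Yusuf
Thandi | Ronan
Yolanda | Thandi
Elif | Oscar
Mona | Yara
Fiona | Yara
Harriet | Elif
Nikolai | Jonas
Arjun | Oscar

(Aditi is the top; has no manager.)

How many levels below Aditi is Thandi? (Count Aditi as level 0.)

3

Chain from Thandi up to Aditi: Thandi → Ronan → Yusuf → Aditi. That is 3 steps up, so Thandi is 3 levels below Aditi.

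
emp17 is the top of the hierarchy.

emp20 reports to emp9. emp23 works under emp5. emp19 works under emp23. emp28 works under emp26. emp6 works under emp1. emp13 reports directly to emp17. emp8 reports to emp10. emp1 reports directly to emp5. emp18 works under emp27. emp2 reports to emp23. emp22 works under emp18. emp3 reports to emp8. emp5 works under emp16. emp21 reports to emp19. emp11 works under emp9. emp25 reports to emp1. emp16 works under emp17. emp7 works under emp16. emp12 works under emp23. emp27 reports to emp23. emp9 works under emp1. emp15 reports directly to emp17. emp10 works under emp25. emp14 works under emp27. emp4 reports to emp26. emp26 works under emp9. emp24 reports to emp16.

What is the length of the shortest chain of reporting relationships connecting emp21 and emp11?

emp21 is 3 levels below emp5, and emp11 is 3 levels below emp5 (their lowest common manager). The shortest path runs up from emp21 to emp5 and back down to emp11: 3 + 3 = 6 links.

6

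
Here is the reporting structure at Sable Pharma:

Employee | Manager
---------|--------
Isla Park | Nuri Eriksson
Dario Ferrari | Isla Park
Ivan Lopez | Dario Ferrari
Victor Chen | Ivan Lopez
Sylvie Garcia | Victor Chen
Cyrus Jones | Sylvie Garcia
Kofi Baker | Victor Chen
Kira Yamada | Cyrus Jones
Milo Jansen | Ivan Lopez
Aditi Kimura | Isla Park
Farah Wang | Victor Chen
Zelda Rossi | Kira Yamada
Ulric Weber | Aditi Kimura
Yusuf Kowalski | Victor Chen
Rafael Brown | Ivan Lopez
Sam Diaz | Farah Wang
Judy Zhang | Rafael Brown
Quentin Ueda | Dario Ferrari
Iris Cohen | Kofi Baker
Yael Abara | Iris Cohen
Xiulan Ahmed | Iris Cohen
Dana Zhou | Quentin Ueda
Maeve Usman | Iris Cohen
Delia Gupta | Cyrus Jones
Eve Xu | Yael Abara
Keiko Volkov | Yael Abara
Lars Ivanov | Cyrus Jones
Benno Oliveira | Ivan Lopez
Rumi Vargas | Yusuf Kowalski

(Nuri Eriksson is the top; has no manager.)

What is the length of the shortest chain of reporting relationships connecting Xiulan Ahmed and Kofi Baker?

2

Xiulan Ahmed is in Kofi Baker's organization: the chain from Xiulan Ahmed up to Kofi Baker is Xiulan Ahmed → Iris Cohen → Kofi Baker, which is 2 links.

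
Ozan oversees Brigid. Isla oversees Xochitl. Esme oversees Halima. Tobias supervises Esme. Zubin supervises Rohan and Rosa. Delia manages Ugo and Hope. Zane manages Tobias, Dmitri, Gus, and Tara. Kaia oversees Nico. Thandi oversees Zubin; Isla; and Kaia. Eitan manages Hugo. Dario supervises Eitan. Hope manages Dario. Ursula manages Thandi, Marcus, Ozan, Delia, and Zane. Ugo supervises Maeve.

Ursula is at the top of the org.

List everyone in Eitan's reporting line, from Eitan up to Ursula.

Eitan reports to Dario. Dario reports to Hope. Hope reports to Delia. Delia reports to Ursula. Ursula is at the top.

Eitan -> Dario -> Hope -> Delia -> Ursula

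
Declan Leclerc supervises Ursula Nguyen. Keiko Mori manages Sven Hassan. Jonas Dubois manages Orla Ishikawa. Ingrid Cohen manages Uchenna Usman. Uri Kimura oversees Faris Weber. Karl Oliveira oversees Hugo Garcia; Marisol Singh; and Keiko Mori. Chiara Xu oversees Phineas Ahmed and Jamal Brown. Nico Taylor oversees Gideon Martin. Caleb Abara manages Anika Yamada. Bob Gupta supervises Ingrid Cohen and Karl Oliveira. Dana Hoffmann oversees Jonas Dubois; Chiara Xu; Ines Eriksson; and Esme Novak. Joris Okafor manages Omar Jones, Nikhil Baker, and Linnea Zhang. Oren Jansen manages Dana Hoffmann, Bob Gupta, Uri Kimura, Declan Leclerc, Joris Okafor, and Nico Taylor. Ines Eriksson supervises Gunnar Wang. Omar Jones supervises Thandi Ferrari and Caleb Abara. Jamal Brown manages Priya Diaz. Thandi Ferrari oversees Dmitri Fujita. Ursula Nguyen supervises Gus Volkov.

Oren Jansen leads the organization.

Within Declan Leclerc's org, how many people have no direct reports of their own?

The only person in Declan Leclerc's organization with no one reporting to them is Gus Volkov. That is 1.

1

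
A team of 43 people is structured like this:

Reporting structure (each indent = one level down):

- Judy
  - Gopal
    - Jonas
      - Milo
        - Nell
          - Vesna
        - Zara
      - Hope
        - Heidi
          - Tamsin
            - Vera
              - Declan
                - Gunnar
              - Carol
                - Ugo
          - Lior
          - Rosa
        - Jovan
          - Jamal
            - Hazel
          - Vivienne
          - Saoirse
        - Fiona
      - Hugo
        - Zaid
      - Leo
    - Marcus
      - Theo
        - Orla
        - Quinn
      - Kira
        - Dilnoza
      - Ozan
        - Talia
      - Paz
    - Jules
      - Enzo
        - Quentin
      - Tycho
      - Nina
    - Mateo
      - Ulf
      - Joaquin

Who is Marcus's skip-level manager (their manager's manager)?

Judy

Marcus reports to Gopal, and Gopal reports to Judy. So Marcus's skip-level manager is Judy.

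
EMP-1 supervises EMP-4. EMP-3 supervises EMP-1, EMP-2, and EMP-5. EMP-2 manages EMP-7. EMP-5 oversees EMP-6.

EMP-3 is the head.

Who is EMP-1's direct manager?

EMP-3

EMP-1 reports directly to EMP-3.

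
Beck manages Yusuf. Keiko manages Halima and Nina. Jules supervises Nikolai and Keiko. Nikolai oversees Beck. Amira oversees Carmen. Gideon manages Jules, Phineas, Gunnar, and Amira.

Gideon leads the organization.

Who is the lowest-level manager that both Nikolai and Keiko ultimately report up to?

Jules

Nikolai's chain of managers is Jules, Gideon. Keiko's chain of managers is Jules, Gideon. The first manager that appears in both chains is Jules.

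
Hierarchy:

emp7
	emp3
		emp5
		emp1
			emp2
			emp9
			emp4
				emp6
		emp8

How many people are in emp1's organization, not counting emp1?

emp1 directly manages emp2, emp9, emp4. emp2 has no reports. emp9 has no reports. Under emp4: emp6 (1). So emp1's organization is 3 direct reports plus everyone under them: 1 + 1 + 2 = 4.

4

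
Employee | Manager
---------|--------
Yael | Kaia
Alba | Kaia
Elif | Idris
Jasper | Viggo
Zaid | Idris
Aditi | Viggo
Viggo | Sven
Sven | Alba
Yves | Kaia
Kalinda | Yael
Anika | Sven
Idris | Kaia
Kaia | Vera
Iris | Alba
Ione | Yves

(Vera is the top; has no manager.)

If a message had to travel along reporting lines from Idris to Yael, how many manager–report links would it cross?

Idris is 1 level below Kaia, and Yael is 1 level below Kaia (their lowest common manager). The shortest path runs up from Idris to Kaia and back down to Yael: 1 + 1 = 2 links.

2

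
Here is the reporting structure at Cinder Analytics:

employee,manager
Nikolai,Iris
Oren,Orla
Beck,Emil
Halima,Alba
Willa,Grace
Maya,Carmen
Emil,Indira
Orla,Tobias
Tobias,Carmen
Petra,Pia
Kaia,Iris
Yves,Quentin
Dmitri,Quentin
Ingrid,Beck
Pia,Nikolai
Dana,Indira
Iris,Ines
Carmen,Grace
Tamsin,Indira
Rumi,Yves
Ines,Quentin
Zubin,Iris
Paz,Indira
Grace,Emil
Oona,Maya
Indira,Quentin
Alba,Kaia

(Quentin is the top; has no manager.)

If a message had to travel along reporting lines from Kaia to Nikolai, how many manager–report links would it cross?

2

Kaia is 1 level below Iris, and Nikolai is 1 level below Iris (their lowest common manager). The shortest path runs up from Kaia to Iris and back down to Nikolai: 1 + 1 = 2 links.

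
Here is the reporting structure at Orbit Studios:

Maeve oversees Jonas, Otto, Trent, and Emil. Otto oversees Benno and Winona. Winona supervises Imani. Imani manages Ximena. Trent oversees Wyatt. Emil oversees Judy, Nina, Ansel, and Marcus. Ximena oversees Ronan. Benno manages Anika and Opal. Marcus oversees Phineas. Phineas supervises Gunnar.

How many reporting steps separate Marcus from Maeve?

2

Chain from Marcus up to Maeve: Marcus → Emil → Maeve. That is 2 steps up, so Marcus is 2 levels below Maeve.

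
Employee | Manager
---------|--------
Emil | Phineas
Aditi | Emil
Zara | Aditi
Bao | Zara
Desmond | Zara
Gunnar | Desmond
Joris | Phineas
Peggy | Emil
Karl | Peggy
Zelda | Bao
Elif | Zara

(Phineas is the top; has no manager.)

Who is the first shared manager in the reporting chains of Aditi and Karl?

Emil

Aditi's chain of managers is Emil, Phineas. Karl's chain of managers is Peggy, Emil, Phineas. The first manager that appears in both chains is Emil.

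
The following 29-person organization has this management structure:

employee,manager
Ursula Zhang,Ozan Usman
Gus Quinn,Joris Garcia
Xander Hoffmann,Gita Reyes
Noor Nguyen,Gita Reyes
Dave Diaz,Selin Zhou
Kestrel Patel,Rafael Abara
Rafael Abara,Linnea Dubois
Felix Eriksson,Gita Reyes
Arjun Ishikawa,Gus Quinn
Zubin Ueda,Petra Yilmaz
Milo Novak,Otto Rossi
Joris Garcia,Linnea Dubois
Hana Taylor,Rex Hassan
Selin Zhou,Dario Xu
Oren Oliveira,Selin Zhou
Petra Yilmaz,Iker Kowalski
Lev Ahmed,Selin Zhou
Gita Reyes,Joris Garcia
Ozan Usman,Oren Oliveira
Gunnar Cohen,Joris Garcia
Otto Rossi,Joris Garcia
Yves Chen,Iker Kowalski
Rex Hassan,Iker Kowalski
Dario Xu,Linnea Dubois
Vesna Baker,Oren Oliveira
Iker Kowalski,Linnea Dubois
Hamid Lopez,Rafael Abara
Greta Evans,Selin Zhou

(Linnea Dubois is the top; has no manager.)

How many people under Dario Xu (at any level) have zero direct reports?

5

The people in Dario Xu's organization with no one reporting to them are Greta Evans, Lev Ahmed, Dave Diaz, Ursula Zhang, Vesna Baker. That is 5.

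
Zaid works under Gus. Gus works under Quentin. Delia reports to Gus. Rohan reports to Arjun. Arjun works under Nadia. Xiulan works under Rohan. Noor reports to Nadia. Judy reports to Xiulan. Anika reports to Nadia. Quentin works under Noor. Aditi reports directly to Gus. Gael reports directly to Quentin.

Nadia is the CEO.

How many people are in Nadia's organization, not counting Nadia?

Nadia directly manages Noor, Arjun, Anika. Under Noor: Quentin, Gael, Gus, Aditi, Delia, Zaid (6). Under Arjun: Rohan, Xiulan, Judy (3). Anika has no reports. So Nadia's organization is 3 direct reports plus everyone under them: 7 + 4 + 1 = 12.

12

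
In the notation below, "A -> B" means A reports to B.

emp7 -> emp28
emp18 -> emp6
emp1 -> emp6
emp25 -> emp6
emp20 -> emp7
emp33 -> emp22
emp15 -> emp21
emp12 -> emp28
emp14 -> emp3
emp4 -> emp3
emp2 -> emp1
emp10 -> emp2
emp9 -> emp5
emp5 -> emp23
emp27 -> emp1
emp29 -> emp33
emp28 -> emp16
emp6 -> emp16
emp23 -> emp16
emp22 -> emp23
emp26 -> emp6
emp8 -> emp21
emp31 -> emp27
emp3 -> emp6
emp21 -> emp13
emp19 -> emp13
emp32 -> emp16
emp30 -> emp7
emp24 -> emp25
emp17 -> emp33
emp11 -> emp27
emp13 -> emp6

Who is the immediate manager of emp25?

emp25 reports directly to emp6.

emp6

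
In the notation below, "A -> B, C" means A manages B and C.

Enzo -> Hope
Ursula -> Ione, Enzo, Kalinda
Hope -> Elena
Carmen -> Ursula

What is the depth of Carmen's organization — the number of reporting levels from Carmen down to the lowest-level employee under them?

The longest chain under Carmen runs Carmen → Ursula → Enzo → Hope → Elena, which is 4 levels below Carmen.

4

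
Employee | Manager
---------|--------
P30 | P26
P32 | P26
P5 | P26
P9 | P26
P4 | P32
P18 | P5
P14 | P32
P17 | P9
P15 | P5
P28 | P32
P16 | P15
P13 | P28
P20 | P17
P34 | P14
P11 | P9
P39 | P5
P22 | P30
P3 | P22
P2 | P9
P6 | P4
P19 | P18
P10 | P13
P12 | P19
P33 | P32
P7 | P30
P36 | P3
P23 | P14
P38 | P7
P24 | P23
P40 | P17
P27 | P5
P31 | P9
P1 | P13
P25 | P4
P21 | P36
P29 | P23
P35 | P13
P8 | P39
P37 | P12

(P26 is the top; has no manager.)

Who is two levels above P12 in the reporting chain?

P18

P12 reports to P19, and P19 reports to P18. So P12's skip-level manager is P18.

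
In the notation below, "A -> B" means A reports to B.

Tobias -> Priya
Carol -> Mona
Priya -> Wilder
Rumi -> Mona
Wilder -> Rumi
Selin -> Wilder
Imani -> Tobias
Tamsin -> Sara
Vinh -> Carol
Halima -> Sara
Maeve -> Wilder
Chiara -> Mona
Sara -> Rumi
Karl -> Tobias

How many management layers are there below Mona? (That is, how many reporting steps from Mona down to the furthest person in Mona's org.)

5

The longest chain under Mona runs Mona → Rumi → Wilder → Priya → Tobias → Karl, which is 5 levels below Mona.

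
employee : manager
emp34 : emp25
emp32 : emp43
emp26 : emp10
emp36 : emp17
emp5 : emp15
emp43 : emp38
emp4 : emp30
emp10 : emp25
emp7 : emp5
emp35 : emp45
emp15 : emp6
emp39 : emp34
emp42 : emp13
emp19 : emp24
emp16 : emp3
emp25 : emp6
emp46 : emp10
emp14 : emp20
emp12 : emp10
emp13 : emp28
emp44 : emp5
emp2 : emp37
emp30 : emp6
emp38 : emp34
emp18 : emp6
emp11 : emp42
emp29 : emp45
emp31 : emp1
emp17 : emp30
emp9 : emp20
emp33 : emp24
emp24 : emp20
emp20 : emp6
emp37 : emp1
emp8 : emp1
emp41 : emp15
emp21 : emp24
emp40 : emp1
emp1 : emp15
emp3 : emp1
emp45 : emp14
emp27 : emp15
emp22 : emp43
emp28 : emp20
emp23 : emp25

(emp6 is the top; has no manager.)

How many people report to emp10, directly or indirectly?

3

emp10 directly manages emp46, emp26, emp12. emp46 has no reports. emp26 has no reports. emp12 has no reports. So emp10's organization is 3 direct reports plus everyone under them: 1 + 1 + 1 = 3.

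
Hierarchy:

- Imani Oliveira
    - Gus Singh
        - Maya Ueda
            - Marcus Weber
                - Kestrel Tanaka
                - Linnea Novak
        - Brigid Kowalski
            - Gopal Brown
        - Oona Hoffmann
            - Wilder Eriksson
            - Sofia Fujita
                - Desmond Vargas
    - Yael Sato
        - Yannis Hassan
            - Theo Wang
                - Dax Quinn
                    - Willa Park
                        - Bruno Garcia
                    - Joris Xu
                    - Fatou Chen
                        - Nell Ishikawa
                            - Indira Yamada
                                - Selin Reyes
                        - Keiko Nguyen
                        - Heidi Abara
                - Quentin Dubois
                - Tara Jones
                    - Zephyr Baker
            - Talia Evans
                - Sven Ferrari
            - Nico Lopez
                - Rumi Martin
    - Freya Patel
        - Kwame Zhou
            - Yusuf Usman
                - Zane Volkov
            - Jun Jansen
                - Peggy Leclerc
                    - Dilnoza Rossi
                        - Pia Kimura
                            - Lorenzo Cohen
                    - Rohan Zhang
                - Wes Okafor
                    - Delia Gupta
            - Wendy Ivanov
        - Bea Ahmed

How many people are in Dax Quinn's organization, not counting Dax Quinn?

Dax Quinn directly manages Willa Park, Joris Xu, Fatou Chen. Under Willa Park: Bruno Garcia (1). Joris Xu has no reports. Under Fatou Chen: Heidi Abara, Keiko Nguyen, Nell Ishikawa, Indira Yamada, Selin Reyes (5). So Dax Quinn's organization is 3 direct reports plus everyone under them: 2 + 1 + 6 = 9.

9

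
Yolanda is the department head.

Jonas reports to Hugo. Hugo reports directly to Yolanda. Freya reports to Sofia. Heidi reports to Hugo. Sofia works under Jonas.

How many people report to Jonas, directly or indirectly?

2

Jonas directly manages Sofia. Under Sofia: Freya (1). That's 2 in total.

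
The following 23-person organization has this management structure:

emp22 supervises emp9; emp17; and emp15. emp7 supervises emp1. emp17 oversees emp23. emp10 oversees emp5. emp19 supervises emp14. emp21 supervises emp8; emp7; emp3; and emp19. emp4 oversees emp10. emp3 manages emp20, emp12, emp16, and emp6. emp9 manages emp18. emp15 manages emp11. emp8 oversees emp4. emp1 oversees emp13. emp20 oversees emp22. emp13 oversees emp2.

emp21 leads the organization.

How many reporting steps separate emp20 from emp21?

2

Chain from emp20 up to emp21: emp20 → emp3 → emp21. That is 2 steps up, so emp20 is 2 levels below emp21.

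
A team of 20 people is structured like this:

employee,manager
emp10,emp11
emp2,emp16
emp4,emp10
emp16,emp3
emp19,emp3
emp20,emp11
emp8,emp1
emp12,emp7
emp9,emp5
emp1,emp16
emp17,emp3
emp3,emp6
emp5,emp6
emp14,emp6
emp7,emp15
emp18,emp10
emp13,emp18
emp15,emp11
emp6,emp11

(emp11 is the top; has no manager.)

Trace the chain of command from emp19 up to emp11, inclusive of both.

emp19 -> emp3 -> emp6 -> emp11

emp19 reports to emp3. emp3 reports to emp6. emp6 reports to emp11. emp11 is at the top.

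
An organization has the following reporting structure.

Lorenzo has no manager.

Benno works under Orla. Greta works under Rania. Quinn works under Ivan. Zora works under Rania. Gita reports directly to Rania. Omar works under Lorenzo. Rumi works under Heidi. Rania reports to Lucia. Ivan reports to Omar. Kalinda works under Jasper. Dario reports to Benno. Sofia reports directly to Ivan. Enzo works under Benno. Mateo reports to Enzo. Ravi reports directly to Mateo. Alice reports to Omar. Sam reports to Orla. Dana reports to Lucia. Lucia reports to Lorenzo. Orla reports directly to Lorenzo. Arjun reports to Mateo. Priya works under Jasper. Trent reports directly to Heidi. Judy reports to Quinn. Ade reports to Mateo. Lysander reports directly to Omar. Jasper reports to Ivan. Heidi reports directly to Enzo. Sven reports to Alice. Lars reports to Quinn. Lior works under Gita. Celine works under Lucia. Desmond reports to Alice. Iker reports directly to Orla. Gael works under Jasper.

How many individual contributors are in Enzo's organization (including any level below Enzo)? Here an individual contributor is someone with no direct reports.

5

The people in Enzo's organization with no one reporting to them are Trent, Rumi, Arjun, Ade, Ravi. That is 5.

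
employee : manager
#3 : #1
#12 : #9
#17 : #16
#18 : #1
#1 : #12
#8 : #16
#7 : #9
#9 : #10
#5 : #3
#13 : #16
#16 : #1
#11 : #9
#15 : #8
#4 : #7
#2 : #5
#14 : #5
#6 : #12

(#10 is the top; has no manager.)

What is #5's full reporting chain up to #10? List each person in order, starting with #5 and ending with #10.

#5 -> #3 -> #1 -> #12 -> #9 -> #10

#5 reports to #3. #3 reports to #1. #1 reports to #12. #12 reports to #9. #9 reports to #10. #10 is at the top.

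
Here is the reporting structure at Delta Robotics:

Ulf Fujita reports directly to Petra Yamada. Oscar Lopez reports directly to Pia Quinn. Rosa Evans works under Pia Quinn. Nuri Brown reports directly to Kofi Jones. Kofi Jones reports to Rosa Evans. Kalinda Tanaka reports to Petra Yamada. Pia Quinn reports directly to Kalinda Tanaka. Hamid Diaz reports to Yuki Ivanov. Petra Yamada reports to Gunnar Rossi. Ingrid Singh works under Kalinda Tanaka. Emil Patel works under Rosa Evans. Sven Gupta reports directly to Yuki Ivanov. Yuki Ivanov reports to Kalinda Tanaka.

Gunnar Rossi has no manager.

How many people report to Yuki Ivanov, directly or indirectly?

Yuki Ivanov directly manages Sven Gupta, Hamid Diaz. Sven Gupta has no reports. Hamid Diaz has no reports. So Yuki Ivanov's organization is 2 direct reports plus everyone under them: 1 + 1 = 2.

2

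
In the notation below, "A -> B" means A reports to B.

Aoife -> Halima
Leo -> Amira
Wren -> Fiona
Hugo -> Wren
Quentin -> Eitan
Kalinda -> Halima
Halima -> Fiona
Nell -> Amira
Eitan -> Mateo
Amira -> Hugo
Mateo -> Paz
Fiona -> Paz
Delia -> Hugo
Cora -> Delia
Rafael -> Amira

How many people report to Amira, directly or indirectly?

3

Amira directly manages Nell, Rafael, Leo. Nell has no reports. Rafael has no reports. Leo has no reports. So Amira's organization is 3 direct reports plus everyone under them: 1 + 1 + 1 = 3.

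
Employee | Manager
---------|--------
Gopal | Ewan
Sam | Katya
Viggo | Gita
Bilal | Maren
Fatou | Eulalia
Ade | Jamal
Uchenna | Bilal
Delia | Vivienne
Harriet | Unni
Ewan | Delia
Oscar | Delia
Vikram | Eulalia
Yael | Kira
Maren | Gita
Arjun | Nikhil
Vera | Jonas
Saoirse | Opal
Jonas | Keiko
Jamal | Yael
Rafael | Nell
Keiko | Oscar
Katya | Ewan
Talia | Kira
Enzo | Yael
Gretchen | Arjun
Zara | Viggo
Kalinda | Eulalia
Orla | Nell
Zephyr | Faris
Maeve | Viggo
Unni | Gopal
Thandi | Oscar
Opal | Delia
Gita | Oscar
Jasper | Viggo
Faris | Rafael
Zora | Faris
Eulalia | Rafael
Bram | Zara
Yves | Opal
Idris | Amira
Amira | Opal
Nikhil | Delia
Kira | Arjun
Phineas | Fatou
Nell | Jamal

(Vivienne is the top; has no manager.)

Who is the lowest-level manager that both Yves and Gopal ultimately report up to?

Yves's chain of managers is Opal, Delia, Vivienne. Gopal's chain of managers is Ewan, Delia, Vivienne. The first manager that appears in both chains is Delia.

Delia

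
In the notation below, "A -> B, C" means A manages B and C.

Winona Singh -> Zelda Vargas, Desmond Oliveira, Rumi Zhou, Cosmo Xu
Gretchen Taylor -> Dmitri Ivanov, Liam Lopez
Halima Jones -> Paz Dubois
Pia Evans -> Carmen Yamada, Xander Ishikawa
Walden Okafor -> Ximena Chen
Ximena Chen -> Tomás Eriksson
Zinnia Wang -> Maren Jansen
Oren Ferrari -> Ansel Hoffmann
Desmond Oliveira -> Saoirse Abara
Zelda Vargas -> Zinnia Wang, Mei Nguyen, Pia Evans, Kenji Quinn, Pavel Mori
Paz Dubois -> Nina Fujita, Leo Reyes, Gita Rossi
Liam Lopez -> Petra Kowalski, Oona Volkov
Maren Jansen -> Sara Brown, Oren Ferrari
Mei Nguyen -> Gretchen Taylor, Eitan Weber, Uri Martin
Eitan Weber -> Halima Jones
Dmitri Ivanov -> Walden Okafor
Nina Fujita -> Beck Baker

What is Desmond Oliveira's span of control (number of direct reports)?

Desmond Oliveira directly manages Saoirse Abara. That is 1 direct report.

1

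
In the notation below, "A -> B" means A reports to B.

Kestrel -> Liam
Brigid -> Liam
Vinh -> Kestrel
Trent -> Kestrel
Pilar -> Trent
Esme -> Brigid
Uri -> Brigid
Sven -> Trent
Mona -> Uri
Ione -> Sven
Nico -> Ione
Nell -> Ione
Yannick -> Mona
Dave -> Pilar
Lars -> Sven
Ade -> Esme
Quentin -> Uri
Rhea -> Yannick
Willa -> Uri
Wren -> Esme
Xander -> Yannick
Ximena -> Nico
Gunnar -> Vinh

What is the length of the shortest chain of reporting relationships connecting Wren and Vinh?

Wren is 3 levels below Liam, and Vinh is 2 levels below Liam (their lowest common manager). The shortest path runs up from Wren to Liam and back down to Vinh: 3 + 2 = 5 links.

5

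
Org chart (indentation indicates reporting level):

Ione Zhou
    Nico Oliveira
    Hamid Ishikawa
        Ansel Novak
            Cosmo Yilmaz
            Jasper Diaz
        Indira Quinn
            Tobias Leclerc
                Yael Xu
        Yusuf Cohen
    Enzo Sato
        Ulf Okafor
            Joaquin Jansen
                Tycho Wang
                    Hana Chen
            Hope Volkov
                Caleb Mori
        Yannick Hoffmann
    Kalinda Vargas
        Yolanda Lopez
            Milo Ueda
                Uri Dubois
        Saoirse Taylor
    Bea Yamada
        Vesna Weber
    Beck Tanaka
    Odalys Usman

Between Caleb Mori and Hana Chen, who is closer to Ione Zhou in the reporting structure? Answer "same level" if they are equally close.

Caleb Mori

Caleb Mori is 4 levels below Ione Zhou; Hana Chen is 5. Caleb Mori is higher.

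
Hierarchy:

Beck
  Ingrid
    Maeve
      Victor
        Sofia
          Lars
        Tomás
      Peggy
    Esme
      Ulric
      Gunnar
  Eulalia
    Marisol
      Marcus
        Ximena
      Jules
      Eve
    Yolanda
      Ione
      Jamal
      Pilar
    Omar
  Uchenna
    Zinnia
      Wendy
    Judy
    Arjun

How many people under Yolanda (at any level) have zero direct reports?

The people in Yolanda's organization with no one reporting to them are Pilar, Jamal, Ione. That is 3.

3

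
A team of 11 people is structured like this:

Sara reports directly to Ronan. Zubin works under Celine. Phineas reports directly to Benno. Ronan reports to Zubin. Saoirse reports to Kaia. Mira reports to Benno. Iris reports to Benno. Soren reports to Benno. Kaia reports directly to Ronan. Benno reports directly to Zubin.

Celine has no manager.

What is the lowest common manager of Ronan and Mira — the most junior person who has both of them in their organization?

Ronan's chain of managers is Zubin, Celine. Mira's chain of managers is Benno, Zubin, Celine. The first manager that appears in both chains is Zubin.

Zubin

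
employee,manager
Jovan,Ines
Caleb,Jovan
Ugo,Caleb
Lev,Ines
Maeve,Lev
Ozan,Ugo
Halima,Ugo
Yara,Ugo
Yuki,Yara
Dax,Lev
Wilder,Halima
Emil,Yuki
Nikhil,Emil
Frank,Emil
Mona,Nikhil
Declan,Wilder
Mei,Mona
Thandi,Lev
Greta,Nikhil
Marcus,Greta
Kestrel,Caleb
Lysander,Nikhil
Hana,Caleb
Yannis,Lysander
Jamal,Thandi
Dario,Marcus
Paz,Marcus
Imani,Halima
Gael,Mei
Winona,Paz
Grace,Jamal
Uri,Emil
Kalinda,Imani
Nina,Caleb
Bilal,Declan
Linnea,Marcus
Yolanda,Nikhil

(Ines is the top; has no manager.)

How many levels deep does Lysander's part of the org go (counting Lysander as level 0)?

The longest chain under Lysander runs Lysander → Yannis, which is 1 level below Lysander.

1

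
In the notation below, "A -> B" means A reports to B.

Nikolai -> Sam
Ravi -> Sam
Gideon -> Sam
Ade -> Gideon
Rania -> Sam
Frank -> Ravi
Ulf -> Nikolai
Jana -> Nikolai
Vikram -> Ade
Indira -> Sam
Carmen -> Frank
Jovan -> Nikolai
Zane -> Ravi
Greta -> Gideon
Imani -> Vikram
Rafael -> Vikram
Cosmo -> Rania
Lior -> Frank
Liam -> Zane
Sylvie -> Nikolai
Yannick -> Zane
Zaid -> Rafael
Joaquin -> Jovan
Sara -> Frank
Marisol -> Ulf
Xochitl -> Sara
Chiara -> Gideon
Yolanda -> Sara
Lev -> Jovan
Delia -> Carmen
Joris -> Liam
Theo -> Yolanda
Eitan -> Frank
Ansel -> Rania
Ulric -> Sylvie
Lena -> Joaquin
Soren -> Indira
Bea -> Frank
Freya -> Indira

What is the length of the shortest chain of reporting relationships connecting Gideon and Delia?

5

Gideon is 1 level below Sam, and Delia is 4 levels below Sam (their lowest common manager). The shortest path runs up from Gideon to Sam and back down to Delia: 1 + 4 = 5 links.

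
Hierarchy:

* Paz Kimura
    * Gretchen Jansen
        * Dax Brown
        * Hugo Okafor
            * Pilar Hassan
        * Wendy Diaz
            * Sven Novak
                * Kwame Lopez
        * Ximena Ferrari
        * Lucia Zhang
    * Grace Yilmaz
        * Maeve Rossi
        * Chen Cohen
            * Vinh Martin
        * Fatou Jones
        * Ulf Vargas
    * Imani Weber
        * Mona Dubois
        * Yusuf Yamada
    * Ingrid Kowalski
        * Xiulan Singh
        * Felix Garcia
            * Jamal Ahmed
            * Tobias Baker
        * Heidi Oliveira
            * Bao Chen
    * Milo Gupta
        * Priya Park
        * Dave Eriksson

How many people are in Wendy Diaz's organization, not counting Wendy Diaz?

2

Wendy Diaz directly manages Sven Novak. Under Sven Novak: Kwame Lopez (1). That's 2 in total.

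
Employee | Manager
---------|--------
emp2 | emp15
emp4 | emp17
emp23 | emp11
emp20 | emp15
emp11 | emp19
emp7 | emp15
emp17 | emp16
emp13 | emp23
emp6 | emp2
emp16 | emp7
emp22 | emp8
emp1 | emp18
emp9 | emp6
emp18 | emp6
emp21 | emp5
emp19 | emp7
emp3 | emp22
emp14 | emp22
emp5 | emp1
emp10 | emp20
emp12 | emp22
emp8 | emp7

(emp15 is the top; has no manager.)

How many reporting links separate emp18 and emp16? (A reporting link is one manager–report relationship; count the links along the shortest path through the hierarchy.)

5

emp18 is 3 levels below emp15, and emp16 is 2 levels below emp15 (their lowest common manager). The shortest path runs up from emp18 to emp15 and back down to emp16: 3 + 2 = 5 links.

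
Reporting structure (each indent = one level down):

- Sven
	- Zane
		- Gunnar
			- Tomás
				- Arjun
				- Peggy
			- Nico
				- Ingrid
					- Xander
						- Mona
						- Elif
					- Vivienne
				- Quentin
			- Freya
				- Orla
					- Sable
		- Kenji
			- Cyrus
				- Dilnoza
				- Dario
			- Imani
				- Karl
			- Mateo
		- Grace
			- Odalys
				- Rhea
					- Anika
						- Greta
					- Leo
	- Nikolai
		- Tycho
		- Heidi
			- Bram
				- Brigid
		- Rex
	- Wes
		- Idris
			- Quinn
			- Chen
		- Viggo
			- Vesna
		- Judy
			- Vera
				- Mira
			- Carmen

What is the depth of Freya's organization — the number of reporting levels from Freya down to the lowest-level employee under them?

2

The longest chain under Freya runs Freya → Orla → Sable, which is 2 levels below Freya.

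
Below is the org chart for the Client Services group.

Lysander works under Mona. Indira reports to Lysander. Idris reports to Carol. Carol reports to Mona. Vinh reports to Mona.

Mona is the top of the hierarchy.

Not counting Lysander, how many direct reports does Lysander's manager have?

2

Lysander reports to Mona. Mona's other direct reports are Vinh, Carol — 2 peers.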